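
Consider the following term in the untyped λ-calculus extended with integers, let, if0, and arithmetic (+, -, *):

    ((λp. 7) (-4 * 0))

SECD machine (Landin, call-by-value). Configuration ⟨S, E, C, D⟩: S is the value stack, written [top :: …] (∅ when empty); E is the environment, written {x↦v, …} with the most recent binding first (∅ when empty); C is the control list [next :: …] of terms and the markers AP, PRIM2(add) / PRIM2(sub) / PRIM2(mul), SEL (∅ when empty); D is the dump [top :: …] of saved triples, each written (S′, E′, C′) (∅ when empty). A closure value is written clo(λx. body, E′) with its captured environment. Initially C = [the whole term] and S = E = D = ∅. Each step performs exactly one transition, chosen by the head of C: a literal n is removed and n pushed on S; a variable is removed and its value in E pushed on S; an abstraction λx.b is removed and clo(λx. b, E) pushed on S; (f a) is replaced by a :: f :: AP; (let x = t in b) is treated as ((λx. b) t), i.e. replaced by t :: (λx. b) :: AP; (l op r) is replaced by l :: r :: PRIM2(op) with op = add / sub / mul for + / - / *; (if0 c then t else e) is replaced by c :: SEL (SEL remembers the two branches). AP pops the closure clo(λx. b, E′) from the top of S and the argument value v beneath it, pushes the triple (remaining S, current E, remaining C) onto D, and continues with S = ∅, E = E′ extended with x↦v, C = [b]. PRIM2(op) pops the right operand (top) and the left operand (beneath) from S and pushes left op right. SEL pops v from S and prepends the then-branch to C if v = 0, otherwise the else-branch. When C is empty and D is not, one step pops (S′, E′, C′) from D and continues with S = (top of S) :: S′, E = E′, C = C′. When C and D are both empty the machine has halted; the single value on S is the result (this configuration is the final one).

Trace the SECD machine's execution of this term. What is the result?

Answer: 7

Derivation:
t=0: <S=∅, E=∅, C=[((λp. 7) (-4 * 0))], D=∅>
t=1: <S=∅, E=∅, C=[(-4 * 0) :: (λp. 7) :: AP], D=∅>
t=2: <S=∅, E=∅, C=[-4 :: 0 :: PRIM2(mul) :: (λp. 7) :: AP], D=∅>
t=3: <S=[-4], E=∅, C=[0 :: PRIM2(mul) :: (λp. 7) :: AP], D=∅>
t=4: <S=[0 :: -4], E=∅, C=[PRIM2(mul) :: (λp. 7) :: AP], D=∅>
t=5: <S=[0], E=∅, C=[(λp. 7) :: AP], D=∅>
t=6: <S=[clo(λp. 7, ∅) :: 0], E=∅, C=[AP], D=∅>
t=7: <S=∅, E={p↦0}, C=[7], D=[(∅, ∅, ∅)]>
t=8: <S=[7], E={p↦0}, C=∅, D=[(∅, ∅, ∅)]>
t=9: <S=[7], E=∅, C=∅, D=∅>
→ final value 7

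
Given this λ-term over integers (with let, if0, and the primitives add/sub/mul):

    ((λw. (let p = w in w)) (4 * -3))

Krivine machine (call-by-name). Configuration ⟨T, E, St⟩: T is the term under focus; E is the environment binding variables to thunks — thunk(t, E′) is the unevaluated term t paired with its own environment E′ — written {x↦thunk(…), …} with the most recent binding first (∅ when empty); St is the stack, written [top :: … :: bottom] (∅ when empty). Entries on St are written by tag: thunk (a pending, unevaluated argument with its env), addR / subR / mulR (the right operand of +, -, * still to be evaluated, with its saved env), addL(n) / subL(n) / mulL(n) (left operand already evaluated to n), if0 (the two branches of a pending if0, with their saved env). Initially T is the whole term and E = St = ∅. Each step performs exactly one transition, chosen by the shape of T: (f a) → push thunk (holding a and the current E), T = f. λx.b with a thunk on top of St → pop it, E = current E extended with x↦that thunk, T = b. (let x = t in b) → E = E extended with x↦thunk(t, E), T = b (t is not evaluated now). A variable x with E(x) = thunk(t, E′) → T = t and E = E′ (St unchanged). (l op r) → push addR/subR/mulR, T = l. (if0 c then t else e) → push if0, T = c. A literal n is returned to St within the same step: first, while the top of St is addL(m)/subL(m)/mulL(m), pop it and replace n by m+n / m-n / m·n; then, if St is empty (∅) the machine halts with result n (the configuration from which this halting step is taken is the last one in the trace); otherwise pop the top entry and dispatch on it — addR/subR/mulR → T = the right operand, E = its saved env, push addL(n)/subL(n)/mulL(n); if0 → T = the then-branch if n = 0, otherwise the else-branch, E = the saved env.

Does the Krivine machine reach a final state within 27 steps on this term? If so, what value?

Answer: -12

Execution trace:
0. [T=((λw. (let p = w in w)) (4 * -3)) | E=∅ | St=∅]
1. [T=(λw. (let p = w in w)) | E=∅ | St=[thunk]]
2. [T=(let p = w in w) | E={w↦thunk((4 * -3), ∅)} | St=∅]
3. [T=w | E={p↦thunk(w, {w↦thunk((4 * -3), ∅)}), w↦thunk((4 * -3), ∅)} | St=∅]
4. [T=(4 * -3) | E=∅ | St=∅]
5. [T=4 | E=∅ | St=[mulR]]
6. [T=-3 | E=∅ | St=[mulL(4)]]
→ final value -12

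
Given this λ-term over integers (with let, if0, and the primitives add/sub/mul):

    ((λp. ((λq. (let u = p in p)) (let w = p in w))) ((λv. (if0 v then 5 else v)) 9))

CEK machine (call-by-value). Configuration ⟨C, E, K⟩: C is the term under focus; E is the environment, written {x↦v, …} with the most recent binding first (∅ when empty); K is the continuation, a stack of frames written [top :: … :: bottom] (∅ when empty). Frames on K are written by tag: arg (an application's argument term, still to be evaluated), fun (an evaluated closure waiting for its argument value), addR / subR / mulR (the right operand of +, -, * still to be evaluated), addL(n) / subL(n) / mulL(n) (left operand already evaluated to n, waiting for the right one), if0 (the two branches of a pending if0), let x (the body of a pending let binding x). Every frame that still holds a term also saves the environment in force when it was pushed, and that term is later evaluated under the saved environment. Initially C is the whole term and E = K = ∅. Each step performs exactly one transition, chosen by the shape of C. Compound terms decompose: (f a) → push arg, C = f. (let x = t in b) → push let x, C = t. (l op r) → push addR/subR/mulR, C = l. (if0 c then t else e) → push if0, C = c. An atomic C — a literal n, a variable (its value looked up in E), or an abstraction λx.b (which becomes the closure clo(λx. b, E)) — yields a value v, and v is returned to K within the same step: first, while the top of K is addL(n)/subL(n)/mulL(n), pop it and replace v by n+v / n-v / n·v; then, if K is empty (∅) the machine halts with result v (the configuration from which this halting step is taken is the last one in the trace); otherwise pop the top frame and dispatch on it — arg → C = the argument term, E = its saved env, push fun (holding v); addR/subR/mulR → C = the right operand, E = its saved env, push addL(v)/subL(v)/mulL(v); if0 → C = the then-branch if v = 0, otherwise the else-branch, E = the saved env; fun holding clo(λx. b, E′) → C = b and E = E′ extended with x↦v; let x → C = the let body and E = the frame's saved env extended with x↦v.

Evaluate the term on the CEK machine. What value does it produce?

t=0: <C=((λp. ((λq. (let u = p in p)) (let w = p in w))) ((λv. (if0 v then 5 else v)) 9)), E=∅, K=∅>
t=1: <C=(λp. ((λq. (let u = p in p)) (let w = p in w))), E=∅, K=[arg]>
t=2: <C=((λv. (if0 v then 5 else v)) 9), E=∅, K=[fun]>
t=3: <C=(λv. (if0 v then 5 else v)), E=∅, K=[arg :: fun]>
t=4: <C=9, E=∅, K=[fun :: fun]>
t=5: <C=(if0 v then 5 else v), E={v↦9}, K=[fun]>
t=6: <C=v, E={v↦9}, K=[if0 :: fun]>
t=7: <C=v, E={v↦9}, K=[fun]>
t=8: <C=((λq. (let u = p in p)) (let w = p in w)), E={p↦9}, K=∅>
t=9: <C=(λq. (let u = p in p)), E={p↦9}, K=[arg]>
t=10: <C=(let w = p in w), E={p↦9}, K=[fun]>
t=11: <C=p, E={p↦9}, K=[let w :: fun]>
t=12: <C=w, E={w↦9, p↦9}, K=[fun]>
t=13: <C=(let u = p in p), E={q↦9, p↦9}, K=∅>
t=14: <C=p, E={q↦9, p↦9}, K=[let u]>
t=15: <C=p, E={u↦9, q↦9, p↦9}, K=∅>
→ final value 9

Answer: 9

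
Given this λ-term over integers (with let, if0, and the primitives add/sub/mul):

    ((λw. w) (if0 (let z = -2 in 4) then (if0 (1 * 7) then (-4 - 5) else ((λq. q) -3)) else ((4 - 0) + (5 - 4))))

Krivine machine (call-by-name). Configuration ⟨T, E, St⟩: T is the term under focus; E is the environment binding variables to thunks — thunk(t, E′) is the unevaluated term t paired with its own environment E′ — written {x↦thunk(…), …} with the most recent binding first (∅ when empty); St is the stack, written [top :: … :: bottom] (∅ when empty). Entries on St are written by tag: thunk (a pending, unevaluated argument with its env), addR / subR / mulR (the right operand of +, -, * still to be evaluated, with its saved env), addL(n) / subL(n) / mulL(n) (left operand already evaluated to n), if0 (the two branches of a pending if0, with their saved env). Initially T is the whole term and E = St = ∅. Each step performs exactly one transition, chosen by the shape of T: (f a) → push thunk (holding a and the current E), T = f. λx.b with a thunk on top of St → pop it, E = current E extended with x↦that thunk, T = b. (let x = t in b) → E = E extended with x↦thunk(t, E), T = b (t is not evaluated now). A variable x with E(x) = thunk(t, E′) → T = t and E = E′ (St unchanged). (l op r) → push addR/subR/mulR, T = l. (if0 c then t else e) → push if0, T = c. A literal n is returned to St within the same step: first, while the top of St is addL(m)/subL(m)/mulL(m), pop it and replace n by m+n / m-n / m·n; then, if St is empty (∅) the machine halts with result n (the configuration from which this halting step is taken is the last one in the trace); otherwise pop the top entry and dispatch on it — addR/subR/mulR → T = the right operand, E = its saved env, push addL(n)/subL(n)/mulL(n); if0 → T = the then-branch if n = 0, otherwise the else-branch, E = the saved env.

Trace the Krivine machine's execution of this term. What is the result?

Answer: 5

Execution trace:
step 0: [T=((λw. w) (if0 (let z = -2 in 4) then (if0 (1 * 7) then (-4 - 5) else ((λq. q) -3)) else ((4 - 0) + (5 - 4)))) | E=∅ | St=∅]
step 1: [T=(λw. w) | E=∅ | St=[thunk]]
step 2: [T=w | E={w↦thunk((if0 (let z = -2 in 4) then (if0 (1 * 7) then (-4 - 5) else ((λq. q) -3)) else ((4 - 0) + (5 - 4))), ∅)} | St=∅]
step 3: [T=(if0 (let z = -2 in 4) then (if0 (1 * 7) then (-4 - 5) else ((λq. q) -3)) else ((4 - 0) + (5 - 4))) | E=∅ | St=∅]
step 4: [T=(let z = -2 in 4) | E=∅ | St=[if0]]
step 5: [T=4 | E={z↦thunk(-2, ∅)} | St=[if0]]
step 6: [T=((4 - 0) + (5 - 4)) | E=∅ | St=∅]
step 7: [T=(4 - 0) | E=∅ | St=[addR]]
step 8: [T=4 | E=∅ | St=[subR :: addR]]
step 9: [T=0 | E=∅ | St=[subL(4) :: addR]]
step 10: [T=(5 - 4) | E=∅ | St=[addL(4)]]
step 11: [T=5 | E=∅ | St=[subR :: addL(4)]]
step 12: [T=4 | E=∅ | St=[subL(5) :: addL(4)]]
→ final value 5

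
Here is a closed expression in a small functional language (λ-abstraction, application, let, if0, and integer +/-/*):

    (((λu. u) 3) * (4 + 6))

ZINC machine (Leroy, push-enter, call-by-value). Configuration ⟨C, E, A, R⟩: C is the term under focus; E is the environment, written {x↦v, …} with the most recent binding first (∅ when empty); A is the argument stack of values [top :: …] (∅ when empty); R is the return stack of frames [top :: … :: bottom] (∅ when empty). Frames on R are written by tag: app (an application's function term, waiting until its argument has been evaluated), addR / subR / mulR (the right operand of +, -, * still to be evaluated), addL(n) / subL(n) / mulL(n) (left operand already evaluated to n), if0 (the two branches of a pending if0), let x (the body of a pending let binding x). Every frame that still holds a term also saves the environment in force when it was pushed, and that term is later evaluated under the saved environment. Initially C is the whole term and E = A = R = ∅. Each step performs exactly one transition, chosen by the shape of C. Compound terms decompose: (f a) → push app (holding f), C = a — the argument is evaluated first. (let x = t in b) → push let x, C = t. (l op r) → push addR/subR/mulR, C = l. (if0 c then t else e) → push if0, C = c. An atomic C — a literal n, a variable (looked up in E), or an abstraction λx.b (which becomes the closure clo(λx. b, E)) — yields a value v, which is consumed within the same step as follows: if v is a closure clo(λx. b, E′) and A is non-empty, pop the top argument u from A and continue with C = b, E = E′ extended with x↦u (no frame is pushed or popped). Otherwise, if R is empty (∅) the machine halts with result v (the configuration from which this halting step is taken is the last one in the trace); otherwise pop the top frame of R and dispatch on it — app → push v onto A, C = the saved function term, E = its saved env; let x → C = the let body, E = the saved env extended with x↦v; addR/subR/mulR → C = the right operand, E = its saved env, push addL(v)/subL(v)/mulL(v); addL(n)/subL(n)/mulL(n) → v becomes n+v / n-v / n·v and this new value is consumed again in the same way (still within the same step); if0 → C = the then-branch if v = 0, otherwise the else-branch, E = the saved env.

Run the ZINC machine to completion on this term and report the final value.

step 0: <C=(((λu. u) 3) * (4 + 6)), E=∅, A=∅, R=∅>
step 1: <C=((λu. u) 3), E=∅, A=∅, R=[mulR]>
step 2: <C=3, E=∅, A=∅, R=[app :: mulR]>
step 3: <C=(λu. u), E=∅, A=[3], R=[mulR]>
step 4: <C=u, E={u↦3}, A=∅, R=[mulR]>
step 5: <C=(4 + 6), E=∅, A=∅, R=[mulL(3)]>
step 6: <C=4, E=∅, A=∅, R=[addR :: mulL(3)]>
step 7: <C=6, E=∅, A=∅, R=[addL(4) :: mulL(3)]>
→ final value 30

Answer: 30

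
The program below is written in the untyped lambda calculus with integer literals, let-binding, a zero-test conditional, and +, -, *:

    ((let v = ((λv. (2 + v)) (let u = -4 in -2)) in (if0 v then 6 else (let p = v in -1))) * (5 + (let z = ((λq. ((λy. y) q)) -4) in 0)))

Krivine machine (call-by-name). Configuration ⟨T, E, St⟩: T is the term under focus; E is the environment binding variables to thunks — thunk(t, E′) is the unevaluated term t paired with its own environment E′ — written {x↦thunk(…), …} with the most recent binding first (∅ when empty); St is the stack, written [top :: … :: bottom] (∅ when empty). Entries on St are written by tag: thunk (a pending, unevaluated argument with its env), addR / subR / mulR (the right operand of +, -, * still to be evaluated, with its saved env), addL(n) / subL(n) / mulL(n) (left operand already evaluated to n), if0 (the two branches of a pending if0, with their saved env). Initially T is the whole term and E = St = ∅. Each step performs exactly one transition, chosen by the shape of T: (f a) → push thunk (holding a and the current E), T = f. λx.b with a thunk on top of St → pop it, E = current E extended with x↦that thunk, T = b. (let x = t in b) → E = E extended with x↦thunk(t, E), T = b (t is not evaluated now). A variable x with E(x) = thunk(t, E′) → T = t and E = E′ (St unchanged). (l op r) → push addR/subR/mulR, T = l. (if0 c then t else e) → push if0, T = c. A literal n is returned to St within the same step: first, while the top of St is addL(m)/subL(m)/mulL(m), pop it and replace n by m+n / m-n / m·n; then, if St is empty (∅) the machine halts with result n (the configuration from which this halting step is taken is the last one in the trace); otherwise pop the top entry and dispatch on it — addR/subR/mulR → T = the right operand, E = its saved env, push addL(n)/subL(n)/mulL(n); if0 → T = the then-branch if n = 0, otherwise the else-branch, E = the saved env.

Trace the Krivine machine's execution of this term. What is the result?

0. ⟨T=((let v = ((λv. (2 + v)) (let u = -4 in -2)) in (if0 v then 6 else (let p = v in -1))) * (5 + (let z = ((λq. ((λy. y) q)) -4) in 0))); E=∅; St=∅⟩
1. ⟨T=(let v = ((λv. (2 + v)) (let u = -4 in -2)) in (if0 v then 6 else (let p = v in -1))); E=∅; St=[mulR]⟩
2. ⟨T=(if0 v then 6 else (let p = v in -1)); E={v↦thunk(((λv. (2 + v)) (let u = -4 in -2)), ∅)}; St=[mulR]⟩
3. ⟨T=v; E={v↦thunk(((λv. (2 + v)) (let u = -4 in -2)), ∅)}; St=[if0 :: mulR]⟩
4. ⟨T=((λv. (2 + v)) (let u = -4 in -2)); E=∅; St=[if0 :: mulR]⟩
5. ⟨T=(λv. (2 + v)); E=∅; St=[thunk :: if0 :: mulR]⟩
6. ⟨T=(2 + v); E={v↦thunk((let u = -4 in -2), ∅)}; St=[if0 :: mulR]⟩
7. ⟨T=2; E={v↦thunk((let u = -4 in -2), ∅)}; St=[addR :: if0 :: mulR]⟩
8. ⟨T=v; E={v↦thunk((let u = -4 in -2), ∅)}; St=[addL(2) :: if0 :: mulR]⟩
9. ⟨T=(let u = -4 in -2); E=∅; St=[addL(2) :: if0 :: mulR]⟩
10. ⟨T=-2; E={u↦thunk(-4, ∅)}; St=[addL(2) :: if0 :: mulR]⟩
11. ⟨T=6; E={v↦thunk(((λv. (2 + v)) (let u = -4 in -2)), ∅)}; St=[mulR]⟩
12. ⟨T=(5 + (let z = ((λq. ((λy. y) q)) -4) in 0)); E=∅; St=[mulL(6)]⟩
13. ⟨T=5; E=∅; St=[addR :: mulL(6)]⟩
14. ⟨T=(let z = ((λq. ((λy. y) q)) -4) in 0); E=∅; St=[addL(5) :: mulL(6)]⟩
15. ⟨T=0; E={z↦thunk(((λq. ((λy. y) q)) -4), ∅)}; St=[addL(5) :: mulL(6)]⟩
→ final value 30

Answer: 30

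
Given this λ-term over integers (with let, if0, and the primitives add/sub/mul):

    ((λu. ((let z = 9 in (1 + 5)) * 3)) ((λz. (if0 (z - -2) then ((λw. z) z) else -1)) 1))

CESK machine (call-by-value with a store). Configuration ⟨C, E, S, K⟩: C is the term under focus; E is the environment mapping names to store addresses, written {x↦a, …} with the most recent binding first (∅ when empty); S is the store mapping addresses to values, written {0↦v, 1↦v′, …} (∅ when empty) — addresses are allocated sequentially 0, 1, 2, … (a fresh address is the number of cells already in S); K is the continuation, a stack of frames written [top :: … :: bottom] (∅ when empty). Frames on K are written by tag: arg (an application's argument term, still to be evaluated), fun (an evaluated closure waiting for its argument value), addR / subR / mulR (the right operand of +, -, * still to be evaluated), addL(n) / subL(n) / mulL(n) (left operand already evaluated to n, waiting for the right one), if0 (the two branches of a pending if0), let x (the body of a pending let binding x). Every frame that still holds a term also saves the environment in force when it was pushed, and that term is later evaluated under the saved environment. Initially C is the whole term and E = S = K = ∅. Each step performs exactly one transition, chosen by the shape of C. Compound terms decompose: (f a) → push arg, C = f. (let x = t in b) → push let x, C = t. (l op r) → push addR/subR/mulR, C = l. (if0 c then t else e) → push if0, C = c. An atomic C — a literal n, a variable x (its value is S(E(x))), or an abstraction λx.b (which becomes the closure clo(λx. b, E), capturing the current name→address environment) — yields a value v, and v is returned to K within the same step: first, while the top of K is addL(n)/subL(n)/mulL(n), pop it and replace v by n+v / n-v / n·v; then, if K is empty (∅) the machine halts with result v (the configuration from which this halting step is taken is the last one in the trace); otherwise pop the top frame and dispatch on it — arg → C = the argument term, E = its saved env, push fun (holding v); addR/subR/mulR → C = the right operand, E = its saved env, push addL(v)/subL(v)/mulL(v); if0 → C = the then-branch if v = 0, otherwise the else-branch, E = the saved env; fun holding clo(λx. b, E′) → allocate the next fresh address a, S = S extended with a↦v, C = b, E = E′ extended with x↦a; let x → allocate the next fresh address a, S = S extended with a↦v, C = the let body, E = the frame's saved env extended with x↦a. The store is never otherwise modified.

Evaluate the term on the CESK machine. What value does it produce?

t=0: <C=((λu. ((let z = 9 in (1 + 5)) * 3)) ((λz. (if0 (z - -2) then ((λw. z) z) else -1)) 1)), E=∅, S=∅, K=∅>
t=1: <C=(λu. ((let z = 9 in (1 + 5)) * 3)), E=∅, S=∅, K=[arg]>
t=2: <C=((λz. (if0 (z - -2) then ((λw. z) z) else -1)) 1), E=∅, S=∅, K=[fun]>
t=3: <C=(λz. (if0 (z - -2) then ((λw. z) z) else -1)), E=∅, S=∅, K=[arg :: fun]>
t=4: <C=1, E=∅, S=∅, K=[fun :: fun]>
t=5: <C=(if0 (z - -2) then ((λw. z) z) else -1), E={z↦0}, S={0↦1}, K=[fun]>
t=6: <C=(z - -2), E={z↦0}, S={0↦1}, K=[if0 :: fun]>
t=7: <C=z, E={z↦0}, S={0↦1}, K=[subR :: if0 :: fun]>
t=8: <C=-2, E={z↦0}, S={0↦1}, K=[subL(1) :: if0 :: fun]>
t=9: <C=-1, E={z↦0}, S={0↦1}, K=[fun]>
t=10: <C=((let z = 9 in (1 + 5)) * 3), E={u↦1}, S={0↦1, 1↦-1}, K=∅>
t=11: <C=(let z = 9 in (1 + 5)), E={u↦1}, S={0↦1, 1↦-1}, K=[mulR]>
t=12: <C=9, E={u↦1}, S={0↦1, 1↦-1}, K=[let z :: mulR]>
t=13: <C=(1 + 5), E={z↦2, u↦1}, S={0↦1, 1↦-1, 2↦9}, K=[mulR]>
t=14: <C=1, E={z↦2, u↦1}, S={0↦1, 1↦-1, 2↦9}, K=[addR :: mulR]>
t=15: <C=5, E={z↦2, u↦1}, S={0↦1, 1↦-1, 2↦9}, K=[addL(1) :: mulR]>
t=16: <C=3, E={u↦1}, S={0↦1, 1↦-1, 2↦9}, K=[mulL(6)]>
→ final value 18

Answer: 18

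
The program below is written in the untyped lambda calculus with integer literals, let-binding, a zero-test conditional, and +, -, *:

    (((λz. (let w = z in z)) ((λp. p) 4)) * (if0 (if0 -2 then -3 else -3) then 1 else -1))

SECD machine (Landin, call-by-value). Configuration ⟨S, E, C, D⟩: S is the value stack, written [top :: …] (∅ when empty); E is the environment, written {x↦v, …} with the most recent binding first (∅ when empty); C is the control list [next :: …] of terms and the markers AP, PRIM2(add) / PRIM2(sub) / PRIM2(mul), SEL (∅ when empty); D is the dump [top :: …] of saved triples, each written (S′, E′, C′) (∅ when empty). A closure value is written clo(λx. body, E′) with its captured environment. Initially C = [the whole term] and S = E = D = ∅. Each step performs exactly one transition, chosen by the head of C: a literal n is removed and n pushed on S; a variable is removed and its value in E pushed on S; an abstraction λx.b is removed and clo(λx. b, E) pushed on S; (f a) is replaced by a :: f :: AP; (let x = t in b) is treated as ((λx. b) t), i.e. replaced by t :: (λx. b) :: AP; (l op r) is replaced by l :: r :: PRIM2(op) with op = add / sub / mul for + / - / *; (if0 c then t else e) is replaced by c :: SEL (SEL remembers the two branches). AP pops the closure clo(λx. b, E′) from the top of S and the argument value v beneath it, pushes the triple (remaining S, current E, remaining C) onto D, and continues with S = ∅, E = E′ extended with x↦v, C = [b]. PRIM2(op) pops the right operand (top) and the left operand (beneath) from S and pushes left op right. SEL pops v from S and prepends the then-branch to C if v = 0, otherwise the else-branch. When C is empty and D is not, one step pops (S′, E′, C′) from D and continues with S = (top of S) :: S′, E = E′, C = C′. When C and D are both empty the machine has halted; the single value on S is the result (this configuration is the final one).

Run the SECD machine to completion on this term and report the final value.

Answer: -4

Machine steps:
[0] [S=∅ | E=∅ | C=[(((λz. (let w = z in z)) ((λp. p) 4)) * (if0 (if0 -2 then -3 else -3) then 1 else -1))] | D=∅]
[1] [S=∅ | E=∅ | C=[((λz. (let w = z in z)) ((λp. p) 4)) :: (if0 (if0 -2 then -3 else -3) then 1 else -1) :: PRIM2(mul)] | D=∅]
[2] [S=∅ | E=∅ | C=[((λp. p) 4) :: (λz. (let w = z in z)) :: AP :: (if0 (if0 -2 then -3 else -3) then 1 else -1) :: PRIM2(mul)] | D=∅]
[3] [S=∅ | E=∅ | C=[4 :: (λp. p) :: AP :: (λz. (let w = z in z)) :: AP :: (if0 (if0 -2 then -3 else -3) then 1 else -1) :: PRIM2(mul)] | D=∅]
[4] [S=[4] | E=∅ | C=[(λp. p) :: AP :: (λz. (let w = z in z)) :: AP :: (if0 (if0 -2 then -3 else -3) then 1 else -1) :: PRIM2(mul)] | D=∅]
[5] [S=[clo(λp. p, ∅) :: 4] | E=∅ | C=[AP :: (λz. (let w = z in z)) :: AP :: (if0 (if0 -2 then -3 else -3) then 1 else -1) :: PRIM2(mul)] | D=∅]
[6] [S=∅ | E={p↦4} | C=[p] | D=[(∅, ∅, [(λz. (let w = z in z)) :: AP :: (if0 (if0 -2 then -3 else -3) then 1 else -1) :: PRIM2(mul)])]]
[7] [S=[4] | E={p↦4} | C=∅ | D=[(∅, ∅, [(λz. (let w = z in z)) :: AP :: (if0 (if0 -2 then -3 else -3) then 1 else -1) :: PRIM2(mul)])]]
[8] [S=[4] | E=∅ | C=[(λz. (let w = z in z)) :: AP :: (if0 (if0 -2 then -3 else -3) then 1 else -1) :: PRIM2(mul)] | D=∅]
[9] [S=[clo(λz. (let w = z in z), ∅) :: 4] | E=∅ | C=[AP :: (if0 (if0 -2 then -3 else -3) then 1 else -1) :: PRIM2(mul)] | D=∅]
[10] [S=∅ | E={z↦4} | C=[(let w = z in z)] | D=[(∅, ∅, [(if0 (if0 -2 then -3 else -3) then 1 else -1) :: PRIM2(mul)])]]
[11] [S=∅ | E={z↦4} | C=[z :: (λw. z) :: AP] | D=[(∅, ∅, [(if0 (if0 -2 then -3 else -3) then 1 else -1) :: PRIM2(mul)])]]
[12] [S=[4] | E={z↦4} | C=[(λw. z) :: AP] | D=[(∅, ∅, [(if0 (if0 -2 then -3 else -3) then 1 else -1) :: PRIM2(mul)])]]
[13] [S=[clo(λw. z, {z↦4}) :: 4] | E={z↦4} | C=[AP] | D=[(∅, ∅, [(if0 (if0 -2 then -3 else -3) then 1 else -1) :: PRIM2(mul)])]]
[14] [S=∅ | E={w↦4, z↦4} | C=[z] | D=[(∅, {z↦4}, ∅) :: (∅, ∅, [(if0 (if0 -2 then -3 else -3) then 1 else -1) :: PRIM2(mul)])]]
[15] [S=[4] | E={w↦4, z↦4} | C=∅ | D=[(∅, {z↦4}, ∅) :: (∅, ∅, [(if0 (if0 -2 then -3 else -3) then 1 else -1) :: PRIM2(mul)])]]
[16] [S=[4] | E={z↦4} | C=∅ | D=[(∅, ∅, [(if0 (if0 -2 then -3 else -3) then 1 else -1) :: PRIM2(mul)])]]
[17] [S=[4] | E=∅ | C=[(if0 (if0 -2 then -3 else -3) then 1 else -1) :: PRIM2(mul)] | D=∅]
[18] [S=[4] | E=∅ | C=[(if0 -2 then -3 else -3) :: SEL :: PRIM2(mul)] | D=∅]
[19] [S=[4] | E=∅ | C=[-2 :: SEL :: SEL :: PRIM2(mul)] | D=∅]
[20] [S=[-2 :: 4] | E=∅ | C=[SEL :: SEL :: PRIM2(mul)] | D=∅]
[21] [S=[4] | E=∅ | C=[-3 :: SEL :: PRIM2(mul)] | D=∅]
[22] [S=[-3 :: 4] | E=∅ | C=[SEL :: PRIM2(mul)] | D=∅]
[23] [S=[4] | E=∅ | C=[-1 :: PRIM2(mul)] | D=∅]
[24] [S=[-1 :: 4] | E=∅ | C=[PRIM2(mul)] | D=∅]
[25] [S=[-4] | E=∅ | C=∅ | D=∅]
→ final value -4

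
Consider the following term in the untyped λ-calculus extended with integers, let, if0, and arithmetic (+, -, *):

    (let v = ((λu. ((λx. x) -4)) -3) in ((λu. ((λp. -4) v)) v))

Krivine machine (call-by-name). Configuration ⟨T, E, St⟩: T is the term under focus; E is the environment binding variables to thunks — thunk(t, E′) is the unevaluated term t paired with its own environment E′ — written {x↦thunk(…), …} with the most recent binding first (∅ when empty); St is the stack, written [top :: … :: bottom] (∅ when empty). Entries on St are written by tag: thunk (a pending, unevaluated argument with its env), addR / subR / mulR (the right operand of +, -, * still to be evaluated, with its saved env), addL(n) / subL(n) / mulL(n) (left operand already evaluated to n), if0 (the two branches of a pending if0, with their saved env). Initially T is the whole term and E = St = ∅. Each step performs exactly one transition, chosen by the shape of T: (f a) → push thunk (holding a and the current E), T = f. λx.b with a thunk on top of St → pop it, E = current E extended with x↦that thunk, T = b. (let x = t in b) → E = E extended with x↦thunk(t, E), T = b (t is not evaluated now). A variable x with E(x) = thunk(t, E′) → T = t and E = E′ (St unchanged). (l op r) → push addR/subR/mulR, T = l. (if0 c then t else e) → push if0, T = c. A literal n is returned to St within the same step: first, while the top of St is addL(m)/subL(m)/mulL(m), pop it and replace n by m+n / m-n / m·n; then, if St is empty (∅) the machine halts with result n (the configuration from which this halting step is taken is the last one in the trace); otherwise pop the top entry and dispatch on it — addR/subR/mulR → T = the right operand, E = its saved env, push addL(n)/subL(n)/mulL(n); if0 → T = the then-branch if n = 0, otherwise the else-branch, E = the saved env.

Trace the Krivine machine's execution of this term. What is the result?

Answer: -4

Derivation:
t=0: ⟨T=(let v = ((λu. ((λx. x) -4)) -3) in ((λu. ((λp. -4) v)) v)); E=∅; St=∅⟩
t=1: ⟨T=((λu. ((λp. -4) v)) v); E={v↦thunk(((λu. ((λx. x) -4)) -3), ∅)}; St=∅⟩
t=2: ⟨T=(λu. ((λp. -4) v)); E={v↦thunk(((λu. ((λx. x) -4)) -3), ∅)}; St=[thunk]⟩
t=3: ⟨T=((λp. -4) v); E={u↦thunk(v, {v↦thunk(((λu. ((λx. x) -4)) -3), ∅)}), v↦thunk(((λu. ((λx. x) -4)) -3), ∅)}; St=∅⟩
t=4: ⟨T=(λp. -4); E={u↦thunk(v, {v↦thunk(((λu. ((λx. x) -4)) -3), ∅)}), v↦thunk(((λu. ((λx. x) -4)) -3), ∅)}; St=[thunk]⟩
t=5: ⟨T=-4; E={p↦thunk(v, {u↦thunk(v, {v↦thunk(((λu. ((λx. x) -4)) -3), ∅)}), v↦thunk(((λu. ((λx. x) -4)) -3), ∅)}), u↦thunk(v, {v↦thunk(((λu. ((λx. x) -4)) -3), ∅)}), v↦thunk(((λu. ((λx. x) -4)) -3), ∅)}; St=∅⟩
→ final value -4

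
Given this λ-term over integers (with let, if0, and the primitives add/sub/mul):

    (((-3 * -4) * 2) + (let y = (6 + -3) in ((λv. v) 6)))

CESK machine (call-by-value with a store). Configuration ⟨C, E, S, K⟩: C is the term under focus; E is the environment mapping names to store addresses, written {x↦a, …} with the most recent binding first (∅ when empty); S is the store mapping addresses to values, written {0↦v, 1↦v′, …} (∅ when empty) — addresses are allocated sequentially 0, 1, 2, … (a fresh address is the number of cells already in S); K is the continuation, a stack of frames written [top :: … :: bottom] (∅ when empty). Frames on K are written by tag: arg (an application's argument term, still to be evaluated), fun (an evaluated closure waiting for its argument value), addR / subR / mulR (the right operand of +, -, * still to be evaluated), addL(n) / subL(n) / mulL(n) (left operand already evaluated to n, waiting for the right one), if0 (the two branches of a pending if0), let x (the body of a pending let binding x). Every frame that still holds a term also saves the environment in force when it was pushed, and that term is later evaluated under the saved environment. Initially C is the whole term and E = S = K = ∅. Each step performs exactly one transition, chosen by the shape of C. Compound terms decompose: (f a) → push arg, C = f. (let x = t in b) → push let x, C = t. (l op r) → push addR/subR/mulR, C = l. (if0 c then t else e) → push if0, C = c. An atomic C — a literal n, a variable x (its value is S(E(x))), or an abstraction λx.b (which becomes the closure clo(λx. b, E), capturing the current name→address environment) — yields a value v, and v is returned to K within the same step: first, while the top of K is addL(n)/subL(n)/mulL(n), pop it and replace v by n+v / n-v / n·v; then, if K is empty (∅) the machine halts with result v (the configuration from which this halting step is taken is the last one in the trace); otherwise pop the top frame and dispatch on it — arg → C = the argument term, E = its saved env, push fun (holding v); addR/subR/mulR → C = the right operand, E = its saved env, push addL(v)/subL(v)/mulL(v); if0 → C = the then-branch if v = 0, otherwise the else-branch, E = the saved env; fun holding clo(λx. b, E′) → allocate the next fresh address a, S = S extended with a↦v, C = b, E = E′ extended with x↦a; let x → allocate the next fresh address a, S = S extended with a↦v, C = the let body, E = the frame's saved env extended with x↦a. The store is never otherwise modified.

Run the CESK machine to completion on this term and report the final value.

0. <C=(((-3 * -4) * 2) + (let y = (6 + -3) in ((λv. v) 6))), E=∅, S=∅, K=∅>
1. <C=((-3 * -4) * 2), E=∅, S=∅, K=[addR]>
2. <C=(-3 * -4), E=∅, S=∅, K=[mulR :: addR]>
3. <C=-3, E=∅, S=∅, K=[mulR :: mulR :: addR]>
4. <C=-4, E=∅, S=∅, K=[mulL(-3) :: mulR :: addR]>
5. <C=2, E=∅, S=∅, K=[mulL(12) :: addR]>
6. <C=(let y = (6 + -3) in ((λv. v) 6)), E=∅, S=∅, K=[addL(24)]>
7. <C=(6 + -3), E=∅, S=∅, K=[let y :: addL(24)]>
8. <C=6, E=∅, S=∅, K=[addR :: let y :: addL(24)]>
9. <C=-3, E=∅, S=∅, K=[addL(6) :: let y :: addL(24)]>
10. <C=((λv. v) 6), E={y↦0}, S={0↦3}, K=[addL(24)]>
11. <C=(λv. v), E={y↦0}, S={0↦3}, K=[arg :: addL(24)]>
12. <C=6, E={y↦0}, S={0↦3}, K=[fun :: addL(24)]>
13. <C=v, E={v↦1, y↦0}, S={0↦3, 1↦6}, K=[addL(24)]>
→ final value 30

Answer: 30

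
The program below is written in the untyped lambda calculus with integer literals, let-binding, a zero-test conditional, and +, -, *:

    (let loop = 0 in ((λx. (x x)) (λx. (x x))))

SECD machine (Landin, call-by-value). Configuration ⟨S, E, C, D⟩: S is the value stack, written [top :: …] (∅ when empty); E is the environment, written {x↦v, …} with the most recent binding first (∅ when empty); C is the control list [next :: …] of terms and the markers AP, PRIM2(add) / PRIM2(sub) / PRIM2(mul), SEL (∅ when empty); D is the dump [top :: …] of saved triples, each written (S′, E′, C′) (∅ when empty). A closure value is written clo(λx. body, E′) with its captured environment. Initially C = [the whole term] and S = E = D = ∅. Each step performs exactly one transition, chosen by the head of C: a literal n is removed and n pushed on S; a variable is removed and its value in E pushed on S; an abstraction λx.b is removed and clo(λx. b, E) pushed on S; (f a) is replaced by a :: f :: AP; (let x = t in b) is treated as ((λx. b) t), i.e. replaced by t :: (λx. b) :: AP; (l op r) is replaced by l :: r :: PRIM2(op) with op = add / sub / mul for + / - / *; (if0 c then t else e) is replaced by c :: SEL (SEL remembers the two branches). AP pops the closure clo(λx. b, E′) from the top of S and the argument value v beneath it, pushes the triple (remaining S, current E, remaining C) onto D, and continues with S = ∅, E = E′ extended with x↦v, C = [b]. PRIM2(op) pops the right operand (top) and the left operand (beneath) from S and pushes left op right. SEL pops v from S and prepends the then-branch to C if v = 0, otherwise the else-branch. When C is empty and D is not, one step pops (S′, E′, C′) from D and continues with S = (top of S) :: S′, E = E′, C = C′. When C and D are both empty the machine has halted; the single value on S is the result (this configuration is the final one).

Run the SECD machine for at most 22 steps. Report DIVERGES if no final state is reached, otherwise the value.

t=0: [S=∅ | E=∅ | C=[(let loop = 0 in ((λx. (x x)) (λx. (x x))))] | D=∅]
t=1: [S=∅ | E=∅ | C=[0 :: (λloop. ((λx. (x x)) (λx. (x x)))) :: AP] | D=∅]
t=2: [S=[0] | E=∅ | C=[(λloop. ((λx. (x x)) (λx. (x x)))) :: AP] | D=∅]
t=3: [S=[clo(λloop. ((λx. (x x)) (λx. (x x))), ∅) :: 0] | E=∅ | C=[AP] | D=∅]
t=4: [S=∅ | E={loop↦0} | C=[((λx. (x x)) (λx. (x x)))] | D=[(∅, ∅, ∅)]]
t=5: [S=∅ | E={loop↦0} | C=[(λx. (x x)) :: (λx. (x x)) :: AP] | D=[(∅, ∅, ∅)]]
t=6: [S=[clo(λx. (x x), {loop↦0})] | E={loop↦0} | C=[(λx. (x x)) :: AP] | D=[(∅, ∅, ∅)]]
t=7: [S=[clo(λx. (x x), {loop↦0}) :: clo(λx. (x x), {loop↦0})] | E={loop↦0} | C=[AP] | D=[(∅, ∅, ∅)]]
t=8: [S=∅ | E={x↦clo(λx. (x x), {loop↦0}), loop↦0} | C=[(x x)] | D=[(∅, {loop↦0}, ∅) :: (∅, ∅, ∅)]]
t=9: [S=∅ | E={x↦clo(λx. (x x), {loop↦0}), loop↦0} | C=[x :: x :: AP] | D=[(∅, {loop↦0}, ∅) :: (∅, ∅, ∅)]]
t=10: [S=[clo(λx. (x x), {loop↦0})] | E={x↦clo(λx. (x x), {loop↦0}), loop↦0} | C=[x :: AP] | D=[(∅, {loop↦0}, ∅) :: (∅, ∅, ∅)]]
t=11: [S=[clo(λx. (x x), {loop↦0}) :: clo(λx. (x x), {loop↦0})] | E={x↦clo(λx. (x x), {loop↦0}), loop↦0} | C=[AP] | D=[(∅, {loop↦0}, ∅) :: (∅, ∅, ∅)]]
t=12: [S=∅ | E={x↦clo(λx. (x x), {loop↦0}), loop↦0} | C=[(x x)] | D=[(∅, {x↦clo(λx. (x x), {loop↦0}), loop↦0}, ∅) :: (∅, {loop↦0}, ∅) :: (∅, ∅, ∅)]]
t=13: [S=∅ | E={x↦clo(λx. (x x), {loop↦0}), loop↦0} | C=[x :: x :: AP] | D=[(∅, {x↦clo(λx. (x x), {loop↦0}), loop↦0}, ∅) :: (∅, {loop↦0}, ∅) :: (∅, ∅, ∅)]]
t=14: [S=[clo(λx. (x x), {loop↦0})] | E={x↦clo(λx. (x x), {loop↦0}), loop↦0} | C=[x :: AP] | D=[(∅, {x↦clo(λx. (x x), {loop↦0}), loop↦0}, ∅) :: (∅, {loop↦0}, ∅) :: (∅, ∅, ∅)]]
t=15: [S=[clo(λx. (x x), {loop↦0}) :: clo(λx. (x x), {loop↦0})] | E={x↦clo(λx. (x x), {loop↦0}), loop↦0} | C=[AP] | D=[(∅, {x↦clo(λx. (x x), {loop↦0}), loop↦0}, ∅) :: (∅, {loop↦0}, ∅) :: (∅, ∅, ∅)]]
t=16: [S=∅ | E={x↦clo(λx. (x x), {loop↦0}), loop↦0} | C=[(x x)] | D=[(∅, {x↦clo(λx. (x x), {loop↦0}), loop↦0}, ∅) :: (∅, {x↦clo(λx. (x x), {loop↦0}), loop↦0}, ∅) :: (∅, {loop↦0}, ∅) :: (∅, ∅, ∅)]]
t=17: [S=∅ | E={x↦clo(λx. (x x), {loop↦0}), loop↦0} | C=[x :: x :: AP] | D=[(∅, {x↦clo(λx. (x x), {loop↦0}), loop↦0}, ∅) :: (∅, {x↦clo(λx. (x x), {loop↦0}), loop↦0}, ∅) :: (∅, {loop↦0}, ∅) :: (∅, ∅, ∅)]]
t=18: [S=[clo(λx. (x x), {loop↦0})] | E={x↦clo(λx. (x x), {loop↦0}), loop↦0} | C=[x :: AP] | D=[(∅, {x↦clo(λx. (x x), {loop↦0}), loop↦0}, ∅) :: (∅, {x↦clo(λx. (x x), {loop↦0}), loop↦0}, ∅) :: (∅, {loop↦0}, ∅) :: (∅, ∅, ∅)]]
t=19: [S=[clo(λx. (x x), {loop↦0}) :: clo(λx. (x x), {loop↦0})] | E={x↦clo(λx. (x x), {loop↦0}), loop↦0} | C=[AP] | D=[(∅, {x↦clo(λx. (x x), {loop↦0}), loop↦0}, ∅) :: (∅, {x↦clo(λx. (x x), {loop↦0}), loop↦0}, ∅) :: (∅, {loop↦0}, ∅) :: (∅, ∅, ∅)]]
t=20: [S=∅ | E={x↦clo(λx. (x x), {loop↦0}), loop↦0} | C=[(x x)] | D=[(∅, {x↦clo(λx. (x x), {loop↦0}), loop↦0}, ∅) :: (∅, {x↦clo(λx. (x x), {loop↦0}), loop↦0}, ∅) :: (∅, {x↦clo(λx. (x x), {loop↦0}), loop↦0}, ∅) :: (∅, {loop↦0}, ∅) :: (∅, ∅, ∅)]]
t=21: [S=∅ | E={x↦clo(λx. (x x), {loop↦0}), loop↦0} | C=[x :: x :: AP] | D=[(∅, {x↦clo(λx. (x x), {loop↦0}), loop↦0}, ∅) :: (∅, {x↦clo(λx. (x x), {loop↦0}), loop↦0}, ∅) :: (∅, {x↦clo(λx. (x x), {loop↦0}), loop↦0}, ∅) :: (∅, {loop↦0}, ∅) :: (∅, ∅, ∅)]]
t=22: [S=[clo(λx. (x x), {loop↦0})] | E={x↦clo(λx. (x x), {loop↦0}), loop↦0} | C=[x :: AP] | D=[(∅, {x↦clo(λx. (x x), {loop↦0}), loop↦0}, ∅) :: (∅, {x↦clo(λx. (x x), {loop↦0}), loop↦0}, ∅) :: (∅, {x↦clo(λx. (x x), {loop↦0}), loop↦0}, ∅) :: (∅, {loop↦0}, ∅) :: (∅, ∅, ∅)]]
→ 22 transitions taken and the configuration is still not final: no result within 22 steps

Answer: DIVERGES (no final state within 22 steps)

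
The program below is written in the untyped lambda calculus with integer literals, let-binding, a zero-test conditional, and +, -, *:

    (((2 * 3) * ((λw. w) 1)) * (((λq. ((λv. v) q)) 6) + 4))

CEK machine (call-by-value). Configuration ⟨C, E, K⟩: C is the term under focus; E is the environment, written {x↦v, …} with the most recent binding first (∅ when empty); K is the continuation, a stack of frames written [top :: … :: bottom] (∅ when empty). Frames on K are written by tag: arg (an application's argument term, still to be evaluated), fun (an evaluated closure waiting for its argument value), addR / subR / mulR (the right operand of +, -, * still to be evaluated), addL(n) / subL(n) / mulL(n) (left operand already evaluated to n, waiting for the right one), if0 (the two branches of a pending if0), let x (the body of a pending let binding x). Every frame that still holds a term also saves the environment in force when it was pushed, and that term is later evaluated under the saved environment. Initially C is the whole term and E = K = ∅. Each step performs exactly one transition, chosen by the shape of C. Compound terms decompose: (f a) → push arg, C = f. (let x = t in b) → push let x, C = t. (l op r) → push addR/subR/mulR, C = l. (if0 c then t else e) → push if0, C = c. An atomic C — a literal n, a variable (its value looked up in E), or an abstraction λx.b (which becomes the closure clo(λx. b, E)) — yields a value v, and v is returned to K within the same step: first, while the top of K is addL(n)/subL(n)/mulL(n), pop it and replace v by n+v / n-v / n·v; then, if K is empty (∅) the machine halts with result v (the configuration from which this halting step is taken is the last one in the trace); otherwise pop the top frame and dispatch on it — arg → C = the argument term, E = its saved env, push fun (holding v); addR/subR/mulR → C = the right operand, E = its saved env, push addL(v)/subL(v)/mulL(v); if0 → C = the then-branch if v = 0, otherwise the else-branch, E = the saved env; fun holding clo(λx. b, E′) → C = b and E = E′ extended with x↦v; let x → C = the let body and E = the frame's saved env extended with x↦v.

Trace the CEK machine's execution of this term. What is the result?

Answer: 60

Machine steps:
[0] <C=(((2 * 3) * ((λw. w) 1)) * (((λq. ((λv. v) q)) 6) + 4)), E=∅, K=∅>
[1] <C=((2 * 3) * ((λw. w) 1)), E=∅, K=[mulR]>
[2] <C=(2 * 3), E=∅, K=[mulR :: mulR]>
[3] <C=2, E=∅, K=[mulR :: mulR :: mulR]>
[4] <C=3, E=∅, K=[mulL(2) :: mulR :: mulR]>
[5] <C=((λw. w) 1), E=∅, K=[mulL(6) :: mulR]>
[6] <C=(λw. w), E=∅, K=[arg :: mulL(6) :: mulR]>
[7] <C=1, E=∅, K=[fun :: mulL(6) :: mulR]>
[8] <C=w, E={w↦1}, K=[mulL(6) :: mulR]>
[9] <C=(((λq. ((λv. v) q)) 6) + 4), E=∅, K=[mulL(6)]>
[10] <C=((λq. ((λv. v) q)) 6), E=∅, K=[addR :: mulL(6)]>
[11] <C=(λq. ((λv. v) q)), E=∅, K=[arg :: addR :: mulL(6)]>
[12] <C=6, E=∅, K=[fun :: addR :: mulL(6)]>
[13] <C=((λv. v) q), E={q↦6}, K=[addR :: mulL(6)]>
[14] <C=(λv. v), E={q↦6}, K=[arg :: addR :: mulL(6)]>
[15] <C=q, E={q↦6}, K=[fun :: addR :: mulL(6)]>
[16] <C=v, E={v↦6, q↦6}, K=[addR :: mulL(6)]>
[17] <C=4, E=∅, K=[addL(6) :: mulL(6)]>
→ final value 60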